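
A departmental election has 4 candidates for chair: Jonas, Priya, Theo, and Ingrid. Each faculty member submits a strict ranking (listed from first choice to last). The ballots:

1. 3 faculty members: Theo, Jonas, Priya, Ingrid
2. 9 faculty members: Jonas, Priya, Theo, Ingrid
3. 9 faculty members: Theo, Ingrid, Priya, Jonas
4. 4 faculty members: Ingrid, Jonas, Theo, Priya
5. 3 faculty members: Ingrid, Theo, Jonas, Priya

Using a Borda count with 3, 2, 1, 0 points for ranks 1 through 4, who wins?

Theo

Jonas: 3·2 + 9·3 + 9·0 + 4·2 + 3·1 = 44
Priya: 3·1 + 9·2 + 9·1 + 4·0 + 3·0 = 30
Theo: 3·3 + 9·1 + 9·3 + 4·1 + 3·2 = 55
Ingrid: 3·0 + 9·0 + 9·2 + 4·3 + 3·3 = 39
Theo has the highest Borda score (55).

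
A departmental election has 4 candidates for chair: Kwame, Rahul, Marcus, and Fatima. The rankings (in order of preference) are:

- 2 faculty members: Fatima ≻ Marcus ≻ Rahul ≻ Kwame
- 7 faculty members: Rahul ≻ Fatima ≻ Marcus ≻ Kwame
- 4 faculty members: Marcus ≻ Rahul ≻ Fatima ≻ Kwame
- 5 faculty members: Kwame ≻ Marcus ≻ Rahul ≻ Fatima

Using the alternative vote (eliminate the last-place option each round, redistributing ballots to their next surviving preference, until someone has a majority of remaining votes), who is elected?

Round 1: Kwame 5, Rahul 7, Marcus 4, Fatima 2. Eliminate Fatima.
Round 2: Kwame 5, Rahul 7, Marcus 6. Eliminate Kwame.
Round 3: Rahul 7, Marcus 11. Marcus has a majority.

Marcus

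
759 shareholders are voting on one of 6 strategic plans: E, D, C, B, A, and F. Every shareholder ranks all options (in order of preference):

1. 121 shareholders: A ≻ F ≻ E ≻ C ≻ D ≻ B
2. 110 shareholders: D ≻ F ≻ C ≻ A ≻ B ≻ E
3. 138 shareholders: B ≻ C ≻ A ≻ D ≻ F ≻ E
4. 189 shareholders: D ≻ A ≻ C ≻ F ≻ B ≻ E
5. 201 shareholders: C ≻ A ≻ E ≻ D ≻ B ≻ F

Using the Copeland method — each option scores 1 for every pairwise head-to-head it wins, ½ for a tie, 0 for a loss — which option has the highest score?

E: loses to D, C, B, A, and F → score 0.
D: beats E, B, and F; loses to C and A → score 3.
C: beats E, D, B, A, and F → score 5.
B: beats E; loses to D, C, A, and F → score 1.
A: beats E, D, B, and F; loses to C → score 4.
F: beats E and B; loses to D, C, and A → score 2.
C has the best pairwise record.

C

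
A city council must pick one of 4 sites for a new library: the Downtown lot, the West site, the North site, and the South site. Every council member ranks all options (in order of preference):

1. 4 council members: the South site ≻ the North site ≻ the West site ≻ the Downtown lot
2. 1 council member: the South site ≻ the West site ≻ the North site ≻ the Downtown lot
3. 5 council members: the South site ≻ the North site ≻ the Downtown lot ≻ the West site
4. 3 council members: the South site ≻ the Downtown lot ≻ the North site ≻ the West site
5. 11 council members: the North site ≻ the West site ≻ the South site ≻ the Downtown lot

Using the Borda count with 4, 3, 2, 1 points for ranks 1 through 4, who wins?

the Downtown lot: 4·1 + 1·1 + 5·2 + 3·3 + 11·1 = 35
the West site: 4·2 + 1·3 + 5·1 + 3·1 + 11·3 = 52
the North site: 4·3 + 1·2 + 5·3 + 3·2 + 11·4 = 79
the South site: 4·4 + 1·4 + 5·4 + 3·4 + 11·2 = 74
the North site has the highest Borda score (79).

the North site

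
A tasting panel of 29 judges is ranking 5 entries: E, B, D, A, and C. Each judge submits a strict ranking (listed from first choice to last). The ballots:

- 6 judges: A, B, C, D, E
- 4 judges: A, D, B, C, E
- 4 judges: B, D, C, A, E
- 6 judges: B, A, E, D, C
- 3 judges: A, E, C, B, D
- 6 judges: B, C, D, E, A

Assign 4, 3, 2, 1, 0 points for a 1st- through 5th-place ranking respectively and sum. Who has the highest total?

E: 6·0 + 4·0 + 4·0 + 6·2 + 3·3 + 6·1 = 27
B: 6·3 + 4·2 + 4·4 + 6·4 + 3·1 + 6·4 = 93
D: 6·1 + 4·3 + 4·3 + 6·1 + 3·0 + 6·2 = 48
A: 6·4 + 4·4 + 4·1 + 6·3 + 3·4 + 6·0 = 74
C: 6·2 + 4·1 + 4·2 + 6·0 + 3·2 + 6·3 = 48
B has the highest Borda score (93).

B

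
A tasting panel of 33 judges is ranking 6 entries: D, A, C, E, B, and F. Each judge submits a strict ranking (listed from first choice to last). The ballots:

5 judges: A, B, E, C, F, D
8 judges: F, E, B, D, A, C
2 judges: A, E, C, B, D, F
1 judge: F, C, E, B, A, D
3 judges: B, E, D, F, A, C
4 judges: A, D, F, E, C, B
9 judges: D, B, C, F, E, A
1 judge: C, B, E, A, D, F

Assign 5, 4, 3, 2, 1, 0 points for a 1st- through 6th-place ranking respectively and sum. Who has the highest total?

B

D: 5·0 + 8·2 + 2·1 + 1·0 + 3·3 + 4·4 + 9·5 + 1·1 = 89
A: 5·5 + 8·1 + 2·5 + 1·1 + 3·1 + 4·5 + 9·0 + 1·2 = 69
C: 5·2 + 8·0 + 2·3 + 1·4 + 3·0 + 4·1 + 9·3 + 1·5 = 56
E: 5·3 + 8·4 + 2·4 + 1·3 + 3·4 + 4·2 + 9·1 + 1·3 = 90
B: 5·4 + 8·3 + 2·2 + 1·2 + 3·5 + 4·0 + 9·4 + 1·4 = 105
F: 5·1 + 8·5 + 2·0 + 1·5 + 3·2 + 4·3 + 9·2 + 1·0 = 86
B has the highest Borda score (105).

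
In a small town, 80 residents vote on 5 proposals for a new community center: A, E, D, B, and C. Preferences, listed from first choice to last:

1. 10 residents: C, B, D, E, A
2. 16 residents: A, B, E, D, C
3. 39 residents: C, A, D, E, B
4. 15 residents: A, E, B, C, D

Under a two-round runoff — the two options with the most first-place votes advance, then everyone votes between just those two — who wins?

Round 1 first-place votes: A 31, E 0, D 0, B 0, C 49.
C and A advance.
Runoff: C is preferred to A by 49 voters; A by 31.
C wins the runoff.

C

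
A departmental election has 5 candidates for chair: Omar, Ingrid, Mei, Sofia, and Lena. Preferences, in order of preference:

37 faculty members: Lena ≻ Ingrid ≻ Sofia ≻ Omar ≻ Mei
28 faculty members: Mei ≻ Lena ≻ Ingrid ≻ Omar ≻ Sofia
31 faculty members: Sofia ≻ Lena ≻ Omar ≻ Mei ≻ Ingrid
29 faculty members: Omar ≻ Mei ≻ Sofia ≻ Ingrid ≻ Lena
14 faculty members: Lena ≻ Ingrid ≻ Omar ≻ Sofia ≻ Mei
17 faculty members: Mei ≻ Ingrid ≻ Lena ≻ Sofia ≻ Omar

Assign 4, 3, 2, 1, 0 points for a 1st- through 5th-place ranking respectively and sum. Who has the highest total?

Lena

Omar: 37·1 + 28·1 + 31·2 + 29·4 + 14·2 + 17·0 = 271
Ingrid: 37·3 + 28·2 + 31·0 + 29·1 + 14·3 + 17·3 = 289
Mei: 37·0 + 28·4 + 31·1 + 29·3 + 14·0 + 17·4 = 298
Sofia: 37·2 + 28·0 + 31·4 + 29·2 + 14·1 + 17·1 = 287
Lena: 37·4 + 28·3 + 31·3 + 29·0 + 14·4 + 17·2 = 415
Lena has the highest Borda score (415).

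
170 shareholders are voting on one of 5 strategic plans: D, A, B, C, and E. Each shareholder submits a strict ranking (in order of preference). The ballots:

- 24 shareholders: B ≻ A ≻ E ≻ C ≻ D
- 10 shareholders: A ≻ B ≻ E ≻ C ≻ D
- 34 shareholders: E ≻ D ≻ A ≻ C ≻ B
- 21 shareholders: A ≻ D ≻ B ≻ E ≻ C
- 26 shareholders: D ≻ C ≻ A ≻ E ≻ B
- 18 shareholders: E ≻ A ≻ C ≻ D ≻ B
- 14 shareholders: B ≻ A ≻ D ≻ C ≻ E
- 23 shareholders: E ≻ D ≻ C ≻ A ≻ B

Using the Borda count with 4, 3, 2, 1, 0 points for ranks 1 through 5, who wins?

A

D: 24·0 + 10·0 + 34·3 + 21·3 + 26·4 + 18·1 + 14·2 + 23·3 = 384
A: 24·3 + 10·4 + 34·2 + 21·4 + 26·2 + 18·3 + 14·3 + 23·1 = 435
B: 24·4 + 10·3 + 34·0 + 21·2 + 26·0 + 18·0 + 14·4 + 23·0 = 224
C: 24·1 + 10·1 + 34·1 + 21·0 + 26·3 + 18·2 + 14·1 + 23·2 = 242
E: 24·2 + 10·2 + 34·4 + 21·1 + 26·1 + 18·4 + 14·0 + 23·4 = 415
A has the highest Borda score (435).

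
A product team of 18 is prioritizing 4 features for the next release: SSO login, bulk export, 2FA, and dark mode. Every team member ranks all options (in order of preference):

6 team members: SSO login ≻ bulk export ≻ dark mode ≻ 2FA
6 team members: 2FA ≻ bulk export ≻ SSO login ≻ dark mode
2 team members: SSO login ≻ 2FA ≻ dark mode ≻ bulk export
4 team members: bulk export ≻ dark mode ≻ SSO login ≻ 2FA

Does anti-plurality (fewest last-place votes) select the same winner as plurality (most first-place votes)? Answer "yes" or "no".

Anti-plurality — last-place votes: SSO login 0, bulk export 2, 2FA 10, dark mode 6. Winner: SSO login.
Plurality — first-place votes: SSO login 8, bulk export 4, 2FA 6, dark mode 0. Winner: SSO login.
The two methods agree.

yes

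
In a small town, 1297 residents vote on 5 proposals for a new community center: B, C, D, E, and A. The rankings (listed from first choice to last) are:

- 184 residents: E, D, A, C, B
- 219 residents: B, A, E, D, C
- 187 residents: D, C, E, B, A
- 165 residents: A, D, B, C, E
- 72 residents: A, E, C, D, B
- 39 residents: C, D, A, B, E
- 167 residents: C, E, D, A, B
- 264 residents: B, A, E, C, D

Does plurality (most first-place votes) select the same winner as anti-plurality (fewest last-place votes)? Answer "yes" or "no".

no

Plurality — first-place votes: B 483, C 206, D 187, E 184, A 237. Winner: B.
Anti-plurality — last-place votes: B 423, C 219, D 264, E 204, A 187. Winner: A.
The two methods disagree.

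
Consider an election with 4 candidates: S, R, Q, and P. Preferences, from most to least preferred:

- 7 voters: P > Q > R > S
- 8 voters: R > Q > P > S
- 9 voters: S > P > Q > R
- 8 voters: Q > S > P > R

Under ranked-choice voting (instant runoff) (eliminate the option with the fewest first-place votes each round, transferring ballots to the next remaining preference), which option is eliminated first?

P

Round 1: S 9, R 8, Q 8, P 7. Eliminate P.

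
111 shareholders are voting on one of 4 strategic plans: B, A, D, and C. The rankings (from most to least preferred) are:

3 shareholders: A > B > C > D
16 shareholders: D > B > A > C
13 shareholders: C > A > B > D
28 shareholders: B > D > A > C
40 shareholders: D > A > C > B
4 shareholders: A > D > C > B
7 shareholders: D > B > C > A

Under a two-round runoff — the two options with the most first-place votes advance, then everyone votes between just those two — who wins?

Round 1 first-place votes: B 28, A 7, D 63, C 13.
D and B advance.
Runoff: D is preferred to B by 67 voters; B by 44.
D wins the runoff.

D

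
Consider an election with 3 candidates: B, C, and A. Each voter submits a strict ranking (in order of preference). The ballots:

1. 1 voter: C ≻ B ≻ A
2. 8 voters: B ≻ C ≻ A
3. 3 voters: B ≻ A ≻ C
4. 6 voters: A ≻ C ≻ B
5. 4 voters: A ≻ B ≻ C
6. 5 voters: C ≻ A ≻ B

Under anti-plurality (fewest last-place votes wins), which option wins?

Last-place votes: B 11, C 7, A 9.
C is ranked last by the fewest voters, so C wins.

C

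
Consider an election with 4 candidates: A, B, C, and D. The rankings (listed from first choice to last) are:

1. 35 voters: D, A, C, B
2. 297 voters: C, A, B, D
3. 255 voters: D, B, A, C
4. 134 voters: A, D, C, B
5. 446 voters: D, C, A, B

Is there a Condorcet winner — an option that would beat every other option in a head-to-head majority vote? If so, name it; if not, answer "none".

D vs A: 736–431 for D.
D vs B: 870–297 for D.
D vs C: 870–297 for D.
D beats every other option head-to-head.

D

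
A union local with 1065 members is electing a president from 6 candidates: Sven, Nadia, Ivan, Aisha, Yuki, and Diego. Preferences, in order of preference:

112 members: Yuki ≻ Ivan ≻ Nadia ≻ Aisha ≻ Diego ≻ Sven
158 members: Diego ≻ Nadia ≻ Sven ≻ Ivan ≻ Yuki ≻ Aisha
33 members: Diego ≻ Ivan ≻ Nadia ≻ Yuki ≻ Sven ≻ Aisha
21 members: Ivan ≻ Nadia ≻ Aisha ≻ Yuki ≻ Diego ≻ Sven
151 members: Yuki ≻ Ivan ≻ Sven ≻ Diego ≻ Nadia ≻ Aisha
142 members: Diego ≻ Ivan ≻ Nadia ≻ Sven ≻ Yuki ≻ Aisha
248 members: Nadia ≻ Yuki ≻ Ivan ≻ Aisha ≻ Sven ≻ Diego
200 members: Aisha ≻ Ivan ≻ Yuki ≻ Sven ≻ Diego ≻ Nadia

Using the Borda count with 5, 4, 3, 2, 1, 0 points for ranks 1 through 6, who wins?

Ivan

Sven: 112·0 + 158·3 + 33·1 + 21·0 + 151·3 + 142·2 + 248·1 + 200·2 = 1892
Nadia: 112·3 + 158·4 + 33·3 + 21·4 + 151·1 + 142·3 + 248·5 + 200·0 = 2968
Ivan: 112·4 + 158·2 + 33·4 + 21·5 + 151·4 + 142·4 + 248·3 + 200·4 = 3717
Aisha: 112·2 + 158·0 + 33·0 + 21·3 + 151·0 + 142·0 + 248·2 + 200·5 = 1783
Yuki: 112·5 + 158·1 + 33·2 + 21·2 + 151·5 + 142·1 + 248·4 + 200·3 = 3315
Diego: 112·1 + 158·5 + 33·5 + 21·1 + 151·2 + 142·5 + 248·0 + 200·1 = 2300
Ivan has the highest Borda score (3717).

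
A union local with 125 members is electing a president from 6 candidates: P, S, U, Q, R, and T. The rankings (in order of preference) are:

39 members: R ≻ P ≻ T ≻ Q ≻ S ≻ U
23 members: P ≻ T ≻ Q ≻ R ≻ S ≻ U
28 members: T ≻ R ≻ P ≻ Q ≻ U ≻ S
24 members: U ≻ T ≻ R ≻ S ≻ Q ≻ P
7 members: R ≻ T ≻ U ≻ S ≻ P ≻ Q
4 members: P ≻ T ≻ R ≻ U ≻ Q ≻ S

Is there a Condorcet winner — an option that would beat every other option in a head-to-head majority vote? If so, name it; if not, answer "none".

Checking pairwise contests:
R beats P 98–27.
P beats S 94–31.
P beats U 94–31.
P beats Q 101–24.
T beats R 79–46.
P beats T 66–59.
Every option loses at least one head-to-head, so there is no Condorcet winner.

none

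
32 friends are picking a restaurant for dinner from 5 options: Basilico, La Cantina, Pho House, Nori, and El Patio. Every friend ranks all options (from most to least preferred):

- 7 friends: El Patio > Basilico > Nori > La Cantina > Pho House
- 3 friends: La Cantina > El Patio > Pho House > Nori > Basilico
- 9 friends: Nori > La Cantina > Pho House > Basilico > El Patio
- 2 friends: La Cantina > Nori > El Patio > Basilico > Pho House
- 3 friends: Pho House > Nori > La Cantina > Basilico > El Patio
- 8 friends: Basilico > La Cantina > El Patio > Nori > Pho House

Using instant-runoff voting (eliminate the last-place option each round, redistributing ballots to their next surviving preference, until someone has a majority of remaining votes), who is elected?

El Patio

Round 1: Basilico 8, La Cantina 5, Pho House 3, Nori 9, El Patio 7. Eliminate Pho House.
Round 2: Basilico 8, La Cantina 5, Nori 12, El Patio 7. Eliminate La Cantina.
Round 3: Basilico 8, Nori 14, El Patio 10. Eliminate Basilico.
Round 4: Nori 14, El Patio 18. El Patio has a majority.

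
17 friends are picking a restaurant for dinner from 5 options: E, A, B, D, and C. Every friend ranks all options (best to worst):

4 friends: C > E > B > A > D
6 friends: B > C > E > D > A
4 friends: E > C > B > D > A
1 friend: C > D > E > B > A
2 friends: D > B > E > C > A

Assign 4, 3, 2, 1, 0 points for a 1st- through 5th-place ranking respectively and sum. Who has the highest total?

E: 4·3 + 6·2 + 4·4 + 1·2 + 2·2 = 46
A: 4·1 + 6·0 + 4·0 + 1·0 + 2·0 = 4
B: 4·2 + 6·4 + 4·2 + 1·1 + 2·3 = 47
D: 4·0 + 6·1 + 4·1 + 1·3 + 2·4 = 21
C: 4·4 + 6·3 + 4·3 + 1·4 + 2·1 = 52
C has the highest Borda score (52).

C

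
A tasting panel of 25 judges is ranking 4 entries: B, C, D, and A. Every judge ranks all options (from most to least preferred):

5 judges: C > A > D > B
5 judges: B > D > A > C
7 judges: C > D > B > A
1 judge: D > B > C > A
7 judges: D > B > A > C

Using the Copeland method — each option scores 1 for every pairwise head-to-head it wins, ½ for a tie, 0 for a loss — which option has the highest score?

B: beats C and A; loses to D → score 2.
C: beats A; loses to B and D → score 1.
D: beats B, C, and A → score 3.
A: loses to B, C, and D → score 0.
D has the best pairwise record.

D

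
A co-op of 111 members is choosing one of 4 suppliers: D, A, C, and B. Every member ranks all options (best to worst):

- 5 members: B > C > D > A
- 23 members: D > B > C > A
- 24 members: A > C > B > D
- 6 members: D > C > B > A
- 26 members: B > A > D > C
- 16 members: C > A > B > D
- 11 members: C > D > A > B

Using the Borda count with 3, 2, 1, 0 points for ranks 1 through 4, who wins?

D: 5·1 + 23·3 + 24·0 + 6·3 + 26·1 + 16·0 + 11·2 = 140
A: 5·0 + 23·0 + 24·3 + 6·0 + 26·2 + 16·2 + 11·1 = 167
C: 5·2 + 23·1 + 24·2 + 6·2 + 26·0 + 16·3 + 11·3 = 174
B: 5·3 + 23·2 + 24·1 + 6·1 + 26·3 + 16·1 + 11·0 = 185
B has the highest Borda score (185).

B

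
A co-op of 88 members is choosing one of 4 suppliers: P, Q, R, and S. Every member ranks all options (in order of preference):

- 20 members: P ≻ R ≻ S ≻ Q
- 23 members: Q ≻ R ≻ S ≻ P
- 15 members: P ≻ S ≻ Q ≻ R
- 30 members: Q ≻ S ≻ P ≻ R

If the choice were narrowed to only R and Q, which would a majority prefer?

Q

Voters preferring R to Q: 20; preferring Q to R: 68.
Q wins the head-to-head.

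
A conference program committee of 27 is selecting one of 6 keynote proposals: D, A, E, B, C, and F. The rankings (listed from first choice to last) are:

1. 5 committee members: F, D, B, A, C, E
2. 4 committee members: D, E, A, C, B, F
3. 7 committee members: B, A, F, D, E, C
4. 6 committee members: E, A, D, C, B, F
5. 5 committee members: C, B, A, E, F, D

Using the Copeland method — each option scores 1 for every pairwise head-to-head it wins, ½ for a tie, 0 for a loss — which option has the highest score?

A

D: beats E, B, and C; loses to A and F → score 3.
A: beats D, E, C, and F; loses to B → score 4.
E: beats C and F; loses to D, A, and B → score 2.
B: beats A, E, and F; loses to D and C → score 3.
C: beats B and F; loses to D, A, and E → score 2.
F: beats D; loses to A, E, B, and C → score 1.
A has the best pairwise record.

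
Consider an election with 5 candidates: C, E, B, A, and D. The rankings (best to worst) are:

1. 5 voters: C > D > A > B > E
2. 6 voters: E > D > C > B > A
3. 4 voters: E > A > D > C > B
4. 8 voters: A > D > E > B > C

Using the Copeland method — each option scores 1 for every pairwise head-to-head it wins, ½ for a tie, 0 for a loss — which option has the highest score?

C: beats B; loses to E, A, and D → score 1.
E: beats C and B; loses to A and D → score 2.
B: loses to C, E, A, and D → score 0.
A: beats C, E, B, and D → score 4.
D: beats C, E, and B; loses to A → score 3.
A has the best pairwise record.

A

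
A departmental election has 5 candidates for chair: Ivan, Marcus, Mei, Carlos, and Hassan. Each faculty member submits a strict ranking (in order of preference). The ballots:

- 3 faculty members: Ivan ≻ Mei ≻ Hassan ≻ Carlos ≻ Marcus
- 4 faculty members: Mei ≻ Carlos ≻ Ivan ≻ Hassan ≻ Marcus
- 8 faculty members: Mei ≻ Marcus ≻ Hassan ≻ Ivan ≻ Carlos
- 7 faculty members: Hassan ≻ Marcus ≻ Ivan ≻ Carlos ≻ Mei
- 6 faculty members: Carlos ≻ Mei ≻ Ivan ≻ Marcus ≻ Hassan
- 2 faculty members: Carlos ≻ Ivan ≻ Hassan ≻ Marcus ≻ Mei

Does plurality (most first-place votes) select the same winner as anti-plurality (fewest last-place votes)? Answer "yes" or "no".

no

Plurality — first-place votes: Ivan 3, Marcus 0, Mei 12, Carlos 8, Hassan 7. Winner: Mei.
Anti-plurality — last-place votes: Ivan 0, Marcus 7, Mei 9, Carlos 8, Hassan 6. Winner: Ivan.
The two methods disagree.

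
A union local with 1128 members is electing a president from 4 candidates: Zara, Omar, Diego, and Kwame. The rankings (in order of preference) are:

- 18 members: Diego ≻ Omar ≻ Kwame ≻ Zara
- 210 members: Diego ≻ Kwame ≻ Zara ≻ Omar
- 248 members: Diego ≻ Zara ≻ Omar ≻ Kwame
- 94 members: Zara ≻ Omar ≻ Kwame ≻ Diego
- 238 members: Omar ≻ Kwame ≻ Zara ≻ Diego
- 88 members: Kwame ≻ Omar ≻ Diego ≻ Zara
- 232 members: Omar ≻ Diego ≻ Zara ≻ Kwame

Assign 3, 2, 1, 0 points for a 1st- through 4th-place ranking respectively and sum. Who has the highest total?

Omar

Zara: 18·0 + 210·1 + 248·2 + 94·3 + 238·1 + 88·0 + 232·1 = 1458
Omar: 18·2 + 210·0 + 248·1 + 94·2 + 238·3 + 88·2 + 232·3 = 2058
Diego: 18·3 + 210·3 + 248·3 + 94·0 + 238·0 + 88·1 + 232·2 = 1980
Kwame: 18·1 + 210·2 + 248·0 + 94·1 + 238·2 + 88·3 + 232·0 = 1272
Omar has the highest Borda score (2058).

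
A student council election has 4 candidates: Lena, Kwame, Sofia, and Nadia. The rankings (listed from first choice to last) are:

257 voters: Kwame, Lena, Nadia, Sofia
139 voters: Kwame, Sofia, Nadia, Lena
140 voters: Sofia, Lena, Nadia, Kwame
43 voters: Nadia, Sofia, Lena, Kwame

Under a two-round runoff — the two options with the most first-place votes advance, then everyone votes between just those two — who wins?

Kwame

Round 1 first-place votes: Lena 0, Kwame 396, Sofia 140, Nadia 43.
Kwame and Sofia advance.
Runoff: Kwame is preferred to Sofia by 396 voters; Sofia by 183.
Kwame wins the runoff.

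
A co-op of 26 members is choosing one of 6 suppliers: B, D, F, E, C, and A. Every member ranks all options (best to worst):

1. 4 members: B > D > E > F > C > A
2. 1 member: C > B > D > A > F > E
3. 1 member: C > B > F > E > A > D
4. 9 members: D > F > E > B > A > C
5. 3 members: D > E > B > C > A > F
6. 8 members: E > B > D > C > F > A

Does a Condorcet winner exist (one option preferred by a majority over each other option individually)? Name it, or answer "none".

Checking pairwise contests:
E beats B 20–6.
B beats D 14–12.
B beats F 17–9.
D beats E 17–9.
B beats C 24–2.
B beats A 26–0.
Every option loses at least one head-to-head, so there is no Condorcet winner.

none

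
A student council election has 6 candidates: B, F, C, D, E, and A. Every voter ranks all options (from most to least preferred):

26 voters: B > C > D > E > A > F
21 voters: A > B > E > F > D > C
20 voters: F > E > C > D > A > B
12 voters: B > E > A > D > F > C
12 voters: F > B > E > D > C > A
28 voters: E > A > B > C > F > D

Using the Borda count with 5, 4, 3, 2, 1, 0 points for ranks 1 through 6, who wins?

B: 26·5 + 21·4 + 20·0 + 12·5 + 12·4 + 28·3 = 406
F: 26·0 + 21·2 + 20·5 + 12·1 + 12·5 + 28·1 = 242
C: 26·4 + 21·0 + 20·3 + 12·0 + 12·1 + 28·2 = 232
D: 26·3 + 21·1 + 20·2 + 12·2 + 12·2 + 28·0 = 187
E: 26·2 + 21·3 + 20·4 + 12·4 + 12·3 + 28·5 = 419
A: 26·1 + 21·5 + 20·1 + 12·3 + 12·0 + 28·4 = 299
E has the highest Borda score (419).

E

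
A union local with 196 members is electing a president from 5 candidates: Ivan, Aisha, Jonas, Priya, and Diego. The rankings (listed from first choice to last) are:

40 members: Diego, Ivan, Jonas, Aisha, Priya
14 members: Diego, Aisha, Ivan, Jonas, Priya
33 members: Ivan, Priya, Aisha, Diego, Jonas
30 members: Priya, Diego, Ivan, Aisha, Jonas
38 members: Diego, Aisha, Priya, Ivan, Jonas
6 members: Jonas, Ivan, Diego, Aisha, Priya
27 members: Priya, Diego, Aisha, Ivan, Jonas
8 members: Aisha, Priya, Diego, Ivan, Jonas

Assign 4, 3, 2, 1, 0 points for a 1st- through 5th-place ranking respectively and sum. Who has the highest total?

Ivan: 40·3 + 14·2 + 33·4 + 30·2 + 38·1 + 6·3 + 27·1 + 8·1 = 431
Aisha: 40·1 + 14·3 + 33·2 + 30·1 + 38·3 + 6·1 + 27·2 + 8·4 = 384
Jonas: 40·2 + 14·1 + 33·0 + 30·0 + 38·0 + 6·4 + 27·0 + 8·0 = 118
Priya: 40·0 + 14·0 + 33·3 + 30·4 + 38·2 + 6·0 + 27·4 + 8·3 = 427
Diego: 40·4 + 14·4 + 33·1 + 30·3 + 38·4 + 6·2 + 27·3 + 8·2 = 600
Diego has the highest Borda score (600).

Diego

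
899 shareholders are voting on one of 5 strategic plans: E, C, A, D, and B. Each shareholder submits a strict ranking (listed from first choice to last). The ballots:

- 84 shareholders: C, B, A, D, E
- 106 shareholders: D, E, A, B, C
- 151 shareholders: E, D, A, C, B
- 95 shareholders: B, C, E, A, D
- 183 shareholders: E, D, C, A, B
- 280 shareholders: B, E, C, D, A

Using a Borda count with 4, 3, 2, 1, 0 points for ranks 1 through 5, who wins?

E: 84·0 + 106·3 + 151·4 + 95·2 + 183·4 + 280·3 = 2684
C: 84·4 + 106·0 + 151·1 + 95·3 + 183·2 + 280·2 = 1698
A: 84·2 + 106·2 + 151·2 + 95·1 + 183·1 + 280·0 = 960
D: 84·1 + 106·4 + 151·3 + 95·0 + 183·3 + 280·1 = 1790
B: 84·3 + 106·1 + 151·0 + 95·4 + 183·0 + 280·4 = 1858
E has the highest Borda score (2684).

E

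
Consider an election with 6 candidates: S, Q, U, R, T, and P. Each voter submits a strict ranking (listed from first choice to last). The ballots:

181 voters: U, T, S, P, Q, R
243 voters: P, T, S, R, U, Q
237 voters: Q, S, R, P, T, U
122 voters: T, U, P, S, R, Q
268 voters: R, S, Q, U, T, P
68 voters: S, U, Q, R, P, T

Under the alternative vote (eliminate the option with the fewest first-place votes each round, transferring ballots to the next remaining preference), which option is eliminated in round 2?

Round 1: S 68, Q 237, U 181, R 268, T 122, P 243. Eliminate S.
Round 2: Q 237, U 249, R 268, T 122, P 243. Eliminate T.

T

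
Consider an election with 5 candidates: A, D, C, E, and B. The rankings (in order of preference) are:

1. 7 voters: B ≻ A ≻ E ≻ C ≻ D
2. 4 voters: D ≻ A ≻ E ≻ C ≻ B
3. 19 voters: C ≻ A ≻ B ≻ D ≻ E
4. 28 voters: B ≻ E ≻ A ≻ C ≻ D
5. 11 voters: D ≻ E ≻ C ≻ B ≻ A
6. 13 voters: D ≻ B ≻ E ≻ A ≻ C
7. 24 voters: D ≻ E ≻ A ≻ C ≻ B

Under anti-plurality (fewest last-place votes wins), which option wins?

Last-place votes: A 11, D 35, C 13, E 19, B 28.
A is ranked last by the fewest voters, so A wins.

A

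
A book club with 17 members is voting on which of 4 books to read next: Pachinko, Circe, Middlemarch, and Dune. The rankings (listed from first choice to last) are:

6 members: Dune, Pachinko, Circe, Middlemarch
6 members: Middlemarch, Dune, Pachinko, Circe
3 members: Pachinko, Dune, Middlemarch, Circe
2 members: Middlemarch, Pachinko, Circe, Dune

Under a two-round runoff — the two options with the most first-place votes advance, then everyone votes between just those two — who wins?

Round 1 first-place votes: Pachinko 3, Circe 0, Middlemarch 8, Dune 6.
Middlemarch and Dune advance.
Runoff: Middlemarch is preferred to Dune by 8 voters; Dune by 9.
Dune wins the runoff.

Dune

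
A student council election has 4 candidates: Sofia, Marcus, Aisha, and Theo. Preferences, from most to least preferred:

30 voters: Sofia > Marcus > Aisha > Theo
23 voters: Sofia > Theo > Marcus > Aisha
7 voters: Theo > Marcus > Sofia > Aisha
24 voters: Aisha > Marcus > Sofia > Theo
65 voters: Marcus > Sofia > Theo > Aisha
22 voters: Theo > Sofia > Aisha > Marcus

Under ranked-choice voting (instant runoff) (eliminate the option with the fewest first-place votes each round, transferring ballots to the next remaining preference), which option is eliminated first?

Aisha

Round 1: Sofia 53, Marcus 65, Aisha 24, Theo 29. Eliminate Aisha.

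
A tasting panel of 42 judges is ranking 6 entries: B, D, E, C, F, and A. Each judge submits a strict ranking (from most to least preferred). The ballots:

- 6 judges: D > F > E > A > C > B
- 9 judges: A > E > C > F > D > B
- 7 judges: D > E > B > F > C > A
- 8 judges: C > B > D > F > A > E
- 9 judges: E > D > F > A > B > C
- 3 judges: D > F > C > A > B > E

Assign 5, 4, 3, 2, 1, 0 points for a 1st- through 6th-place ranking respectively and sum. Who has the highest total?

B: 6·0 + 9·0 + 7·3 + 8·4 + 9·1 + 3·1 = 65
D: 6·5 + 9·1 + 7·5 + 8·3 + 9·4 + 3·5 = 149
E: 6·3 + 9·4 + 7·4 + 8·0 + 9·5 + 3·0 = 127
C: 6·1 + 9·3 + 7·1 + 8·5 + 9·0 + 3·3 = 89
F: 6·4 + 9·2 + 7·2 + 8·2 + 9·3 + 3·4 = 111
A: 6·2 + 9·5 + 7·0 + 8·1 + 9·2 + 3·2 = 89
D has the highest Borda score (149).

D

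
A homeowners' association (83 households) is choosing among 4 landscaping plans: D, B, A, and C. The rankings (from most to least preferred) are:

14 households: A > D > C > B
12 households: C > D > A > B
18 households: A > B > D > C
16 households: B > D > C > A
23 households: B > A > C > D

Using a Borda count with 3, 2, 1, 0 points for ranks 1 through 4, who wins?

D: 14·2 + 12·2 + 18·1 + 16·2 + 23·0 = 102
B: 14·0 + 12·0 + 18·2 + 16·3 + 23·3 = 153
A: 14·3 + 12·1 + 18·3 + 16·0 + 23·2 = 154
C: 14·1 + 12·3 + 18·0 + 16·1 + 23·1 = 89
A has the highest Borda score (154).

A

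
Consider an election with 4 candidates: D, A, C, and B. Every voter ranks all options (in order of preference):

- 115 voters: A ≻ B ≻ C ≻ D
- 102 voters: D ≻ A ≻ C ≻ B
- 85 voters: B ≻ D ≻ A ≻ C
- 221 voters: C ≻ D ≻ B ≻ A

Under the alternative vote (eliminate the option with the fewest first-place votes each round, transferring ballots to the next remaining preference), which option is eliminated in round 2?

Round 1: D 102, A 115, C 221, B 85. Eliminate B.
Round 2: D 187, A 115, C 221. Eliminate A.

A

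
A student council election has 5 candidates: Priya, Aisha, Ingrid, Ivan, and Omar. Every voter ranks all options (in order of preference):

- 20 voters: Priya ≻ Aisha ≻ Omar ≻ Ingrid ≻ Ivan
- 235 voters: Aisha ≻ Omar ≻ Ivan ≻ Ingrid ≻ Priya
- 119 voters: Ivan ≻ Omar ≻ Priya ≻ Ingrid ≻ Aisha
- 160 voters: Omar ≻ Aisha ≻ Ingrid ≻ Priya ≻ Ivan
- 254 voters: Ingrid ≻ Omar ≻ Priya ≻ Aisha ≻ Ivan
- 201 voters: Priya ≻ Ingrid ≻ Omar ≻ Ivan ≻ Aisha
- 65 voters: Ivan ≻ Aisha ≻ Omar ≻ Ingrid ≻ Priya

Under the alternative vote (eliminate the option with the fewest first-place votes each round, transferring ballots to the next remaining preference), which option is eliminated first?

Round 1: Priya 221, Aisha 235, Ingrid 254, Ivan 184, Omar 160. Eliminate Omar.

Omar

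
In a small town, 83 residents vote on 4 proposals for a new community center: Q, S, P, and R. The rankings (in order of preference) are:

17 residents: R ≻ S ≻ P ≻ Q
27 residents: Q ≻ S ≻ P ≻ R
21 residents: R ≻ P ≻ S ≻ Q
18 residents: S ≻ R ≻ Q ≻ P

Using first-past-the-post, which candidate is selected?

First-place votes: Q 27, S 18, P 0, R 38.
R has the most first-place votes.

R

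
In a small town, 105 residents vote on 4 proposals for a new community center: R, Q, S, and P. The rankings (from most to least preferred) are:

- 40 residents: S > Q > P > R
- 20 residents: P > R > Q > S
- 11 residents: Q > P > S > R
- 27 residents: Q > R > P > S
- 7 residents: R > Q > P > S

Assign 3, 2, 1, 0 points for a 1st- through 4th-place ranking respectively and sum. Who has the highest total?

Q

R: 40·0 + 20·2 + 11·0 + 27·2 + 7·3 = 115
Q: 40·2 + 20·1 + 11·3 + 27·3 + 7·2 = 228
S: 40·3 + 20·0 + 11·1 + 27·0 + 7·0 = 131
P: 40·1 + 20·3 + 11·2 + 27·1 + 7·1 = 156
Q has the highest Borda score (228).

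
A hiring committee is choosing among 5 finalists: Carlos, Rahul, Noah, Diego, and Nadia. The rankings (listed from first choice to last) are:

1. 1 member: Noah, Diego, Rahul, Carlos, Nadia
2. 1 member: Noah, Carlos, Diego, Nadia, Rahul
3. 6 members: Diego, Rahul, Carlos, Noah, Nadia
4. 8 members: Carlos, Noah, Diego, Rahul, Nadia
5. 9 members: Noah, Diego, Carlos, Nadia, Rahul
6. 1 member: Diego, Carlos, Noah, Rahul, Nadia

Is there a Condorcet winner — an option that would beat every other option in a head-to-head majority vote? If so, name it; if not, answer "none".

none

Checking pairwise contests:
Diego beats Carlos 17–9.
Carlos beats Rahul 19–7.
Carlos beats Noah 15–11.
Noah beats Diego 19–7.
Carlos beats Nadia 26–0.
Every option loses at least one head-to-head, so there is no Condorcet winner.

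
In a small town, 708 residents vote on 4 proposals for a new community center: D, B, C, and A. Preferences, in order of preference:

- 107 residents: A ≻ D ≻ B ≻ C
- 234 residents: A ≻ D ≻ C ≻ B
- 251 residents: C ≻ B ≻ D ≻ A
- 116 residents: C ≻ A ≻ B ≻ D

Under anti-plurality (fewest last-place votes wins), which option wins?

Last-place votes: D 116, B 234, C 107, A 251.
C is ranked last by the fewest voters, so C wins.

C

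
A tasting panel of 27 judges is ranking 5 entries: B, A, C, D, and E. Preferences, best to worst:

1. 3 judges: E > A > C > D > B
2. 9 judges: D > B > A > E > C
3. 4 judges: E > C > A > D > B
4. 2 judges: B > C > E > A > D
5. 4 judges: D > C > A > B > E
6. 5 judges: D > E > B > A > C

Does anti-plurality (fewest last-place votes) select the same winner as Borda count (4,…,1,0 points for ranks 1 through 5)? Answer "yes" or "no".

no

Anti-plurality — last-place votes: B 7, A 0, C 14, D 2, E 4. Winner: A.
Borda — scores: B 49, A 50, C 36, D 79, E 56. Winner: D.
The two methods disagree.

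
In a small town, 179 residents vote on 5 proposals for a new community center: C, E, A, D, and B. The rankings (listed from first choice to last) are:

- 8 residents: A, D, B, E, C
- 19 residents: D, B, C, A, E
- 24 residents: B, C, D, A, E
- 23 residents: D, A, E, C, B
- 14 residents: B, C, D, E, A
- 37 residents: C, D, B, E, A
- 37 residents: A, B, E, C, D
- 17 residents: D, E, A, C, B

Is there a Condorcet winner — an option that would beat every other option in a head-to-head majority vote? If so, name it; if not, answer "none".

Checking pairwise contests:
B beats C 102–77.
C beats E 94–85.
C beats A 94–85.
C beats D 112–67.
D beats B 104–75.
Every option loses at least one head-to-head, so there is no Condorcet winner.

none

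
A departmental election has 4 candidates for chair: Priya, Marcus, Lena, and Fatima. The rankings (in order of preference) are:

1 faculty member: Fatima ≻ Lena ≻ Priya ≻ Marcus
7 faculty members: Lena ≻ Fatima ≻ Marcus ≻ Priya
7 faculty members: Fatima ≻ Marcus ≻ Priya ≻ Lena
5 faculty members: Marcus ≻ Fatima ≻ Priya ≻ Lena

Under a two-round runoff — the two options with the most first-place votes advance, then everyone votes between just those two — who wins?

Fatima

Round 1 first-place votes: Priya 0, Marcus 5, Lena 7, Fatima 8.
Fatima and Lena advance.
Runoff: Fatima is preferred to Lena by 13 voters; Lena by 7.
Fatima wins the runoff.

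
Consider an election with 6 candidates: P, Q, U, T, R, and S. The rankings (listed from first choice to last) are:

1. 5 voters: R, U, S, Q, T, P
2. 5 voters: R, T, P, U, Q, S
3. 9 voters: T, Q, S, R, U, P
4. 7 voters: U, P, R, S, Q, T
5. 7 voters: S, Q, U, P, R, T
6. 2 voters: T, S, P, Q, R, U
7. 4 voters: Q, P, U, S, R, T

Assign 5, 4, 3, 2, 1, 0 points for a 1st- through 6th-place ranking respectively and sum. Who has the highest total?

P: 5·0 + 5·3 + 9·0 + 7·4 + 7·2 + 2·3 + 4·4 = 79
Q: 5·2 + 5·1 + 9·4 + 7·1 + 7·4 + 2·2 + 4·5 = 110
U: 5·4 + 5·2 + 9·1 + 7·5 + 7·3 + 2·0 + 4·3 = 107
T: 5·1 + 5·4 + 9·5 + 7·0 + 7·0 + 2·5 + 4·0 = 80
R: 5·5 + 5·5 + 9·2 + 7·3 + 7·1 + 2·1 + 4·1 = 102
S: 5·3 + 5·0 + 9·3 + 7·2 + 7·5 + 2·4 + 4·2 = 107
Q has the highest Borda score (110).

Q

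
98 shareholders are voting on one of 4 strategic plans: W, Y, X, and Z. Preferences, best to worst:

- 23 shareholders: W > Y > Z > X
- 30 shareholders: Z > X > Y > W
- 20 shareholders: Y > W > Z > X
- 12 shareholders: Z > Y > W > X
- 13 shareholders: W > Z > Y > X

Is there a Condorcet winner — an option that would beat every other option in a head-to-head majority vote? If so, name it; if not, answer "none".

Checking pairwise contests:
Y beats W 62–36.
Z beats Y 55–43.
W beats X 68–30.
W beats Z 56–42.
Every option loses at least one head-to-head, so there is no Condorcet winner.

none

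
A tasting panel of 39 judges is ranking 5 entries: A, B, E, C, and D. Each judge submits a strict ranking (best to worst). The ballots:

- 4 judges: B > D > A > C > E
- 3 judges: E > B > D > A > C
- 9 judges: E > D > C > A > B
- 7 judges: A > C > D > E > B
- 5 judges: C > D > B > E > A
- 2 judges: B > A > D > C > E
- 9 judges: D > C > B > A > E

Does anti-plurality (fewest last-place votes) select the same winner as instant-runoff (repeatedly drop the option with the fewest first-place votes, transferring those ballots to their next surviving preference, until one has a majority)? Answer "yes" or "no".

yes

Anti-plurality — last-place votes: A 5, B 16, E 15, C 3, D 0. Winner: D.
Instant-runoff — R1 A 7, B 6, E 12, C 5, D 9 (C out); R2 A 7, B 6, E 12, D 14 (B out); R3 A 9, E 12, D 18 (A out); R4 E 12, D 27 (D winner). Winner: D.
The two methods agree.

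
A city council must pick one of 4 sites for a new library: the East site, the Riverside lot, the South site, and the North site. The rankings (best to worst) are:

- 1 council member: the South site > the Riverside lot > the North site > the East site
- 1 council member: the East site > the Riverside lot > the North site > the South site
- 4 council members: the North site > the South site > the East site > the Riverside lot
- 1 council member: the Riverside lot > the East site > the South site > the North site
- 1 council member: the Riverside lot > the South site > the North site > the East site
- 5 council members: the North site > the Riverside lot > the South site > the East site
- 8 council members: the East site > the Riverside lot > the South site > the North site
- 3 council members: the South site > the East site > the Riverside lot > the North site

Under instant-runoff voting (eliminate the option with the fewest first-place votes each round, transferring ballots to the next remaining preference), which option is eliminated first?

the Riverside lot

Round 1: the East site 9, the Riverside lot 2, the South site 4, the North site 9. Eliminate the Riverside lot.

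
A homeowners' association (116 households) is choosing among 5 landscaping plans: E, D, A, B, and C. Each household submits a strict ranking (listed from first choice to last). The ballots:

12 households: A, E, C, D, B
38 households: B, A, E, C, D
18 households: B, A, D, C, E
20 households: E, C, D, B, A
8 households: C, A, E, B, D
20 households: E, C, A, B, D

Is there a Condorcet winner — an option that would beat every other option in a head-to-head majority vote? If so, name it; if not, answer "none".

Checking pairwise contests:
A beats E 76–40.
E beats D 98–18.
B beats A 76–40.
E beats B 60–56.
E beats C 90–26.
Every option loses at least one head-to-head, so there is no Condorcet winner.

none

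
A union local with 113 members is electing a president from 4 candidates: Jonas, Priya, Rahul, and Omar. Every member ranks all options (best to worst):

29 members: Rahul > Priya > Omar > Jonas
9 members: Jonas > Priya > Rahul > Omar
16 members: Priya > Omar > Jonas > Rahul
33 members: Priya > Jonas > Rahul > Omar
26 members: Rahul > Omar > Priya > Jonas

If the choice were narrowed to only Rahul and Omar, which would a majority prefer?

Voters preferring Rahul to Omar: 97; preferring Omar to Rahul: 16.
Rahul wins the head-to-head.

Rahul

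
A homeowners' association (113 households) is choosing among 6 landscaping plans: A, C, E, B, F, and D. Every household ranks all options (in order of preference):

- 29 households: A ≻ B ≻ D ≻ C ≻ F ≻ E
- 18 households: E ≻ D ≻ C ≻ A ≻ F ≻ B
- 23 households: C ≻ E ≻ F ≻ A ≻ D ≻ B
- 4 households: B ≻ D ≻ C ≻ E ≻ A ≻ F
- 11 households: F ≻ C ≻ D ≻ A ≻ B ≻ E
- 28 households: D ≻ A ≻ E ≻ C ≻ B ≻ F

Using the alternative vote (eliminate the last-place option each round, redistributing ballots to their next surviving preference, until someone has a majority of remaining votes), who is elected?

D

Round 1: A 29, C 23, E 18, B 4, F 11, D 28. Eliminate B.
Round 2: A 29, C 23, E 18, F 11, D 32. Eliminate F.
Round 3: A 29, C 34, E 18, D 32. Eliminate E.
Round 4: A 29, C 34, D 50. Eliminate A.
Round 5: C 34, D 79. D has a majority.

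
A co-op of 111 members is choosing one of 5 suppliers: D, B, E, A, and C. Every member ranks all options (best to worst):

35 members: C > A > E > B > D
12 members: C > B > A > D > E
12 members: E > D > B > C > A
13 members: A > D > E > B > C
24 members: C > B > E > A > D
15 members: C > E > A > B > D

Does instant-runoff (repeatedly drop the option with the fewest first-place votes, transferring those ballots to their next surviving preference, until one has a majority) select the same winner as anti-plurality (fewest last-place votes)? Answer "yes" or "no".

Instant-runoff — R1 D 0, B 0, E 12, A 13, C 86 (C winner). Winner: C.
Anti-plurality — last-place votes: D 74, B 0, E 12, A 12, C 13. Winner: B.
The two methods disagree.

no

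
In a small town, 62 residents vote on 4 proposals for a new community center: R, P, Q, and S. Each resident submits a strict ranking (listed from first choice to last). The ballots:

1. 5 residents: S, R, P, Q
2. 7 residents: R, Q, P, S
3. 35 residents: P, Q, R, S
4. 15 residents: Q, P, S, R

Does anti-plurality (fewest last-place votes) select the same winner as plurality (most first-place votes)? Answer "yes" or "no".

yes

Anti-plurality — last-place votes: R 15, P 0, Q 5, S 42. Winner: P.
Plurality — first-place votes: R 7, P 35, Q 15, S 5. Winner: P.
The two methods agree.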